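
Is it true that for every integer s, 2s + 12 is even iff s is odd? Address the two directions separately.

Forward direction. This fails: take s = 2. Then 2s + 12 = 16, which is even, yet s = 2 is even, not odd.

Converse. Suppose s is odd. Since 2 is even, 2s is even for every s, so 2s + 12 has the same parity as 12, which is even. Hence 2s + 12 is even.

Only the converse holds.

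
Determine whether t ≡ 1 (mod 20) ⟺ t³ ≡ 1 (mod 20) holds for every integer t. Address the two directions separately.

Equivalent; both directions hold.

(→) Suppose t ≡ 1 (mod 20). Write t = 20j + 1. Then (20j + 1)³ = 8000j³ + 1200j² + 60j + 1 = 20(400j³ + 60j² + 3j) + 1, so t³ ≡ 1 (mod 20).

(←) Conversely, suppose t³ ≡ 1 (mod 20). The only residue r in {0, …, 19} with r³ ≡ 1 (mod 20) is r = 1, so t ≡ 1 (mod 20).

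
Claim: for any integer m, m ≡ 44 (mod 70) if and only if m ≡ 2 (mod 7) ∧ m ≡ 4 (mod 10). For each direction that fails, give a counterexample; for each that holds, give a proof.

(⇒) Suppose m ≡ 44 (mod 70); write m = 70j + 44. Since 7 ∣ 70, reducing mod 7 gives m ≡ 44 ≡ 2 (mod 7); since 10 ∣ 70, reducing mod 10 gives m ≡ 44 ≡ 4 (mod 10).

(⇐) Conversely, if m ≡ 2 (mod 7) and m ≡ 4 (mod 10), then by the Chinese remainder theorem m ≡ 44 (mod 70). This is exactly m ≡ 44 (mod 70).

Both implications hold.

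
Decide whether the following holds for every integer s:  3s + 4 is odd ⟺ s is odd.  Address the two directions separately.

Both implications hold.

[⇒] Suppose 3s + 4 is odd. Since 3 is odd, 3s and s have the same parity, so 3s + 4 ≡ s + 4 (mod 2). As 4 is even, 3s + 4 is odd exactly when s is odd. Thus s is odd.

[⇐] Conversely, suppose s is odd; write s = 2j + 1. Then 3s + 4 = 3·(2j + 1) + 4 = 2·3j + 7, which is odd.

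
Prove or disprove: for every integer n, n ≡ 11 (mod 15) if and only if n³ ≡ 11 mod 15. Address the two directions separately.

Forward direction. Suppose n ≡ 11 (mod 15). Write n = 15j + 11. Then (15j + 11)³ = 3375j³ + 7425j² + 5445j + 1331 = 15(225j³ + 495j² + 363j + 88) + 11, so n³ ≡ 11 (mod 15).

Converse. Suppose n³ ≡ 11 (mod 15). The only residue r in {0, …, 14} with r³ ≡ 11 (mod 15) is r = 11, so n ≡ 11 (mod 15).

Equivalent; both directions hold.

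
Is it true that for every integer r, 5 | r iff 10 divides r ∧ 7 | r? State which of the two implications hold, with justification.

(⇒) fails; (⇐) holds.

(→) This fails: take r = 5. Certainly 5 ∣ 5, but 10 ∤ 5.

(←) Suppose 10 ∣ r and 7 ∣ r. Any common multiple of 10 and 7 is a multiple of their lcm; here gcd(10, 7) = 1, so lcm(10, 7) = 10·7 = 70, so 70 ∣ r. Since 5 ∣ 70, it follows that 5 ∣ r.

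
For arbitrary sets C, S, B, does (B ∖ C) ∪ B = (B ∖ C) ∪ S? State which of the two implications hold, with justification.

Forward inclusion. This inclusion fails. Take C = {1}, S = ∅, B = {1}; then 1 ∈ (B ∖ C) ∪ B but 1 ∉ (B ∖ C) ∪ S.

Reverse inclusion. This inclusion fails. Take C = ∅, S = {1}, B = ∅; then 1 ∈ (B ∖ C) ∪ S but 1 ∉ (B ∖ C) ∪ B.

(⊆) fails and (⊇) fails.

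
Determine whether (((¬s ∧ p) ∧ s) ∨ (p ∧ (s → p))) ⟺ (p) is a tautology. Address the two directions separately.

Both directions hold; the statement is true.

Forward direction. Assume the antecedent. If s is true, the antecedent forces (s = T, p = T), and p holds there. If s is false, the antecedent forces (s = F, p = T), and p holds there. Either way p holds.

Converse. Assume the antecedent. If s is true, the antecedent forces (s = T, p = T), and ((¬s ∧ p) ∧ s) ∨ (p ∧ (s → p)) holds there. If s is false, the antecedent forces (s = F, p = T), and ((¬s ∧ p) ∧ s) ∨ (p ∧ (s → p)) holds there. Either way ((¬s ∧ p) ∧ s) ∨ (p ∧ (s → p)) holds.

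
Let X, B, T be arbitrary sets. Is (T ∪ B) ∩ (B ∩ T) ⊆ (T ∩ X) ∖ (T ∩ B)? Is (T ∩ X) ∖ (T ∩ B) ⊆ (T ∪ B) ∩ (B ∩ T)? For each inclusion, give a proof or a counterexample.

(⊆) This inclusion fails. Take X = ∅, B = {1}, T = {1}; then 1 ∈ (T ∪ B) ∩ (B ∩ T) but 1 ∉ (T ∩ X) ∖ (T ∩ B).

(⊇) This inclusion fails. Take X = {1}, B = ∅, T = {1}; then 1 ∈ (T ∩ X) ∖ (T ∩ B) but 1 ∉ (T ∪ B) ∩ (B ∩ T).

Both inclusions fail.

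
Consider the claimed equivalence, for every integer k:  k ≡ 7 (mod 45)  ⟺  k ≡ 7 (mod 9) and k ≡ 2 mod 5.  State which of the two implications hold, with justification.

Both directions hold.

(⟹) Suppose k ≡ 7 (mod 45); write k = 45j + 7. Since 9 ∣ 45, reducing mod 9 gives k ≡ 7 (mod 9); since 5 ∣ 45, reducing mod 5 gives k ≡ 7 ≡ 2 (mod 5).

(⟸) Conversely, if k ≡ 7 (mod 9) and k ≡ 2 (mod 5), then by the Chinese remainder theorem k ≡ 7 (mod 45). This is exactly k ≡ 7 (mod 45).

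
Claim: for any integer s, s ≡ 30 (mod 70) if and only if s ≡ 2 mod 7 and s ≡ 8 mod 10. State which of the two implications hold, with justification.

Neither direction holds.

(⟹) This fails: s = 30 gives 30 ≡ 30 (mod 70) but 30 ≡ 0 (mod 10), so the conjunction on the right does not hold.

(⟸) This fails: s = 58 satisfies both congruences on the right (58 ≡ 2 mod 7 and 58 ≡ 8 mod 10) yet 58 ≡ 58 (mod 70), not 30.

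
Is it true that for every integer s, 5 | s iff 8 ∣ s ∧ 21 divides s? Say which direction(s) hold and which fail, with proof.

Neither direction holds.

[⇒] This fails: take s = 5. Certainly 5 ∣ 5, but 8 ∤ 5.

[⇐] This fails: take s = 168. Both 8 ∣ 168 and 21 ∣ 168, yet 168 is not a multiple of 5 (since 168 = 33·5 + 3), so 5 ∤ 168.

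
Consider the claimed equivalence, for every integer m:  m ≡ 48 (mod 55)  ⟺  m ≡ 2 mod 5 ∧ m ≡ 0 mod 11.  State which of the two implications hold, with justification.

(→) This fails: m = 48 gives 48 ≡ 48 (mod 55) but 48 ≡ 3 (mod 5), so the conjunction on the right does not hold.

(←) This fails: m = 22 satisfies both congruences on the right (22 ≡ 2 mod 5 and 22 ≡ 0 mod 11) yet 22 ≡ 22 (mod 55), not 48.

Both directions fail.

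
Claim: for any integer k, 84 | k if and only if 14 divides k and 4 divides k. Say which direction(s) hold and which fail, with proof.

Converse. This fails: take k = 28. Both 14 ∣ 28 and 4 ∣ 28, yet 28 is not a multiple of 84 (since 28 = 0·84 + 28), so 84 ∤ 28.

Forward direction. If 84 ∣ k, write k = 84q. Since 84 = 6·14, k = 14·(6q), so 14 ∣ k; and since 84 = 21·4, k = 4·(21q), so 4 ∣ k.

Not equivalent: only (⇒) holds.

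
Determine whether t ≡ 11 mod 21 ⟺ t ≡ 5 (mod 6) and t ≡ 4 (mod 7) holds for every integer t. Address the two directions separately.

(⟹) This fails: t = 32 gives 32 ≡ 11 (mod 21) but 32 ≡ 2 (mod 6), so the conjunction on the right does not hold.

(⟸) Conversely, if t ≡ 5 (mod 6) and t ≡ 4 (mod 7), then by the Chinese remainder theorem t ≡ 11 (mod 42). Since 11 ≡ 11 (mod 21) and 21 ∣ 42, we get t ≡ 11 (mod 21).

(⇒) fails; (⇐) holds.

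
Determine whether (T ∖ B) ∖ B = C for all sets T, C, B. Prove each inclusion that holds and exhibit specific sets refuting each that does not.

Neither inclusion holds.

Forward inclusion. This inclusion fails. Take T = {1}, C = ∅, B = ∅; then 1 ∈ (T ∖ B) ∖ B but 1 ∉ C.

Reverse inclusion. This inclusion fails. Take T = ∅, C = {1}, B = ∅; then 1 ∈ C but 1 ∉ (T ∖ B) ∖ B.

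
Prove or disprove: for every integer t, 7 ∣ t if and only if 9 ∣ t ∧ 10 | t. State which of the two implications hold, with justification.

Neither implication holds.

(⟹) This fails: take t = 7. Certainly 7 ∣ 7, but 9 ∤ 7.

(⟸) This fails: take t = 90. Both 9 ∣ 90 and 10 ∣ 90, yet 90 is not a multiple of 7 (since 90 = 12·7 + 6), so 7 ∤ 90.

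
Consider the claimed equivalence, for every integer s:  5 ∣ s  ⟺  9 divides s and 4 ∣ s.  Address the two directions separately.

(⇒) fails and (⇐) fails.

(→) This fails: take s = 5. Certainly 5 ∣ 5, but 9 ∤ 5.

(←) This fails: take s = 36. Both 9 ∣ 36 and 4 ∣ 36, yet 36 is not a multiple of 5 (since 36 = 7·5 + 1), so 5 ∤ 36.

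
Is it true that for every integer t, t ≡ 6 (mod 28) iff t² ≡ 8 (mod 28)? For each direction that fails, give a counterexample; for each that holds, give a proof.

Only the forward direction holds.

(⇒) Suppose t ≡ 6 (mod 28). Write t = 28j + 6. Then (28j + 6)² = 784j² + 336j + 36 = 28(28j² + 12j + 1) + 8, so t² ≡ 8 (mod 28).

(⇐) This fails: take t = 8. Then 8² = 64 ≡ 8 (mod 28), yet 8 ≡ 8 (mod 28), not 6.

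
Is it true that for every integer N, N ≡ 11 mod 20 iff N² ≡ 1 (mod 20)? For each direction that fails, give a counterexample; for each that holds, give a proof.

The forward direction holds; the converse fails.

(⟹) Suppose N ≡ 11 mod 20. Write N = 20j + 11. Then (20j + 11)² = 400j² + 440j + 121 = 20(20j² + 22j + 6) + 1, so N² ≡ 1 (mod 20).

(⟸) This fails: take N = 1. Then 1² = 1 ≡ 1 (mod 20), yet 1 ≡ 1 (mod 20), not 11.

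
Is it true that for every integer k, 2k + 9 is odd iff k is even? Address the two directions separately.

Only the reverse direction holds.

(→) This fails: take k = 3. Then 2k + 9 = 15, which is odd, yet k = 3 is odd, not even.

(←) Suppose k is even. Since 2 is even, 2k is even for every k, so 2k + 9 has the same parity as 9, which is odd. Hence 2k + 9 is odd.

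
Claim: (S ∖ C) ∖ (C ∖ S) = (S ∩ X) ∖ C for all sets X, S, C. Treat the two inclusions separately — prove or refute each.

(⊆) This inclusion fails. Take X = ∅, S = {1}, C = ∅; then 1 ∈ (S ∖ C) ∖ (C ∖ S) but 1 ∉ (S ∩ X) ∖ C.

(⊇) Let x ∈ (S ∩ X) ∖ C. Then x ∈ X ∩ S and x ∉ C, from which x ∈ (S ∖ C) ∖ (C ∖ S).

The sets are not equal: only the reverse inclusion holds.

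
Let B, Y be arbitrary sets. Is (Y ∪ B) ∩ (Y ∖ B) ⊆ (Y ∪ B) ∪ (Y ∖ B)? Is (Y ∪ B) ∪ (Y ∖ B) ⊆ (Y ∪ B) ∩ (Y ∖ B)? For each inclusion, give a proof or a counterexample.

Only the forward inclusion holds.

(⟸) This inclusion fails. Take B = {1}, Y = ∅; then 1 ∈ (Y ∪ B) ∪ (Y ∖ B) but 1 ∉ (Y ∪ B) ∩ (Y ∖ B).

(⟹) Let x ∈ (Y ∪ B) ∩ (Y ∖ B). Then x ∈ Y and x ∉ B, from which x ∈ (Y ∪ B) ∪ (Y ∖ B).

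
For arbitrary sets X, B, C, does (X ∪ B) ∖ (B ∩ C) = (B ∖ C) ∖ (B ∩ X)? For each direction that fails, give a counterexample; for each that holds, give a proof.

The sets are not equal: only the reverse inclusion holds.

(⟹) This inclusion fails. Take X = {1}, B = ∅, C = ∅; then 1 ∈ (X ∪ B) ∖ (B ∩ C) but 1 ∉ (B ∖ C) ∖ (B ∩ X).

(⟸) Let x ∈ (B ∖ C) ∖ (B ∩ X). Then x ∈ B and x ∉ X, C, from which x ∈ (X ∪ B) ∖ (B ∩ C).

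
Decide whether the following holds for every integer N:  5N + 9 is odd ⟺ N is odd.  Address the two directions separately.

(⇒) fails and (⇐) fails.

(⇒) This fails: N = 2 gives 5N + 9 = 19, which is odd, but 2 is even, not odd.

(⇐) This also fails: N = 1 is odd, but 5N + 9 = 14 is even, not odd.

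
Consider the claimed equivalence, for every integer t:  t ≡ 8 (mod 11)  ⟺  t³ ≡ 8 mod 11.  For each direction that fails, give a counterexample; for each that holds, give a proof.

Neither implication holds.

[⇒] This fails: take t = 8. Then 8 ≡ 8 (mod 11), but 8³ = 512 ≡ 6 (mod 11), not 8.

[⇐] This fails: take t = 2. Then 2³ = 8 ≡ 8 (mod 11), yet 2 ≡ 2 (mod 11), not 8.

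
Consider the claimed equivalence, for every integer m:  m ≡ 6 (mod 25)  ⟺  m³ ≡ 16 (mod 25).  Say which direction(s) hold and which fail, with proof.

(←) Suppose m³ ≡ 16 (mod 25). The only residue r in {0, …, 24} with r³ ≡ 16 (mod 25) is r = 6, so m ≡ 6 (mod 25).

(→) Suppose m ≡ 6 (mod 25). Write m = 25j + 6. Then (25j + 6)³ = 15625j³ + 11250j² + 2700j + 216 = 25(625j³ + 450j² + 108j + 8) + 16, so m³ ≡ 16 (mod 25).

Both directions hold.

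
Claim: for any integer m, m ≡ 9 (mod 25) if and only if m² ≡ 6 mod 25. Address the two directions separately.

Only the forward direction holds.

(⟸) This fails: take m = 16. Then 16² = 256 ≡ 6 (mod 25), yet 16 ≡ 16 (mod 25), not 9.

(⟹) Suppose m ≡ 9 (mod 25). Write m = 25j + 9. Then (25j + 9)² = 625j² + 450j + 81 = 25(25j² + 18j + 3) + 6, so m² ≡ 6 (mod 25).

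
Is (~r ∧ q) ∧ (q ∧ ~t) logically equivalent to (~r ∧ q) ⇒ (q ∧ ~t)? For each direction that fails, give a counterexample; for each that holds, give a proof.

Forward direction. Assume the antecedent. If t is true, the antecedent cannot hold. If t is false, (~r ∧ q) ⇒ (q ∧ ~t) reduces to true regardless of the other variables. Either way (~r ∧ q) ⇒ (q ∧ ~t) holds.

Converse. This fails. Under t = F, r = F, q = F, the left side is false but the right side is true.

Only the forward implication holds.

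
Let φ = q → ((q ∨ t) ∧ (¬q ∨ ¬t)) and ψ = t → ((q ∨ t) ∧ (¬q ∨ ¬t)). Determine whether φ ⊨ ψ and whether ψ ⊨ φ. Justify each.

(⇒) Assume the antecedent. If t is true, the antecedent forces (t = T, q = F), and t → ((q ∨ t) ∧ (¬q ∨ ¬t)) holds there. If t is false, t → ((q ∨ t) ∧ (¬q ∨ ¬t)) reduces to true regardless of the other variables. Either way t → ((q ∨ t) ∧ (¬q ∨ ¬t)) holds.

(⇐) Assume the antecedent. If t is true, the antecedent forces (t = T, q = F), and q → ((q ∨ t) ∧ (¬q ∨ ¬t)) holds there. If t is false, q → ((q ∨ t) ∧ (¬q ∨ ¬t)) reduces to true regardless of the other variables. Either way q → ((q ∨ t) ∧ (¬q ∨ ¬t)) holds.

Both directions hold.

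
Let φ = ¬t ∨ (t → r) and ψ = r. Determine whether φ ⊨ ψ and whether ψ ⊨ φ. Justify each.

[⇒] This fails. Under t = F, r = F, the left side is true but the right side is false.

[⇐] Assume the antecedent. If t is true, the antecedent forces (t = T, r = T), and ¬t ∨ (t → r) holds there. If t is false, ¬t ∨ (t → r) reduces to true regardless of the other variables. Either way ¬t ∨ (t → r) holds.

Only the converse holds.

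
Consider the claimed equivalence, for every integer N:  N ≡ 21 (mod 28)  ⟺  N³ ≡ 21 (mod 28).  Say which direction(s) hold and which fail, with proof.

Both directions hold.

(⟹) Suppose N ≡ 21 (mod 28). Write N = 28j + 21. Then (28j + 21)³ = 21952j³ + 49392j² + 37044j + 9261 = 28(784j³ + 1764j² + 1323j + 330) + 21, so N³ ≡ 21 (mod 28).

(⟸) Conversely, suppose N³ ≡ 21 (mod 28). The only residue r in {0, …, 27} with r³ ≡ 21 (mod 28) is r = 21, so N ≡ 21 (mod 28).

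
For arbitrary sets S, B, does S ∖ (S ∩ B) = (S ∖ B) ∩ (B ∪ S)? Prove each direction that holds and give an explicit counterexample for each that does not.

Both inclusions hold; the sets are equal.

Forward inclusion. Let x ∈ S ∖ (S ∩ B). Then x ∈ S and x ∉ B, from which x ∈ (S ∖ B) ∩ (B ∪ S).

Reverse inclusion. Let x ∈ (S ∖ B) ∩ (B ∪ S). Then x ∈ S and x ∉ B, from which x ∈ S ∖ (S ∩ B).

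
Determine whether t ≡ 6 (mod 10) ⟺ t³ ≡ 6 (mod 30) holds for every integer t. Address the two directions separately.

[⇐] The residues r modulo 30 with r³ ≡ 6 (mod 30) are exactly {6}, and each is ≡ 6 (mod 10).

[⇒] This fails: take t = 16. Then 16 ≡ 6 (mod 10), but 16³ = 4096 ≡ 16 (mod 30), not 6.

The forward direction fails; the converse holds.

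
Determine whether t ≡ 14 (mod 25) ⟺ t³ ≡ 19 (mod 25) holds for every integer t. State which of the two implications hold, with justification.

Both implications hold.

[⇒] Suppose t ≡ 14 (mod 25). Write t = 25j + 14. Then (25j + 14)³ = 15625j³ + 26250j² + 14700j + 2744 = 25(625j³ + 1050j² + 588j + 109) + 19, so t³ ≡ 19 (mod 25).

[⇐] Conversely, suppose t³ ≡ 19 (mod 25). The only residue r in {0, …, 24} with r³ ≡ 19 (mod 25) is r = 14, so t ≡ 14 (mod 25).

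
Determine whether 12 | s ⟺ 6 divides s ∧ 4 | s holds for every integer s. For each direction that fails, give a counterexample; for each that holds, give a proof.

The biconditional holds.

[⇐] Suppose 6 ∣ s and 4 ∣ s. Any common multiple of 6 and 4 is a multiple of their lcm; here lcm(6, 4) = 6·4/gcd(6, 4) = 24/2 = 12, so 12 ∣ s.

[⇒] If 12 ∣ s, write s = 12q. Since 12 = 2·6, s = 6·(2q), so 6 ∣ s; and since 12 = 3·4, s = 4·(3q), so 4 ∣ s.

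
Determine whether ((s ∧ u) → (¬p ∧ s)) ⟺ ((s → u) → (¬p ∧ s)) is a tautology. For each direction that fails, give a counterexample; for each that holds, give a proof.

The forward direction fails; the converse holds.

(⟹) This fails. Under u = F, s = F, p = F, the left side is true but the right side is false.

(⟸) Assume the antecedent. If u is true, the antecedent forces (u = T, s = T, p = F), and (s ∧ u) → (¬p ∧ s) holds there. If u is false, (s ∧ u) → (¬p ∧ s) reduces to true regardless of the other variables. Either way (s ∧ u) → (¬p ∧ s) holds.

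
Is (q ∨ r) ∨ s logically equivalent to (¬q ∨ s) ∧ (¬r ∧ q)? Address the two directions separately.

Not equivalent: only (⇐) holds.

(⇒) This fails. Under r = T, q = F, s = F, the left side is true but the right side is false.

(⇐) Assume the antecedent. If r is true, the antecedent cannot hold. If r is false, the antecedent forces (r = F, q = T, s = T), and (q ∨ r) ∨ s holds there. Either way (q ∨ r) ∨ s holds.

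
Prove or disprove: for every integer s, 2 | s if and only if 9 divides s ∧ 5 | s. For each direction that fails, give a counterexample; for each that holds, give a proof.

Neither direction holds.

(⇒) This fails: take s = 2. Certainly 2 ∣ 2, but 9 ∤ 2.

(⇐) This fails: take s = 45. Both 9 ∣ 45 and 5 ∣ 45, yet 45 is not a multiple of 2 (since 45 = 22·2 + 1), so 2 ∤ 45.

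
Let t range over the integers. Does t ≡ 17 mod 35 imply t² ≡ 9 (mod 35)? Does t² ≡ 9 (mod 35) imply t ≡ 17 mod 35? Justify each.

Not equivalent: only (⇒) holds.

(⟹) Suppose t ≡ 17 mod 35. Write t = 35j + 17. Then (35j + 17)² = 1225j² + 1190j + 289 = 35(35j² + 34j + 8) + 9, so t² ≡ 9 (mod 35).

(⟸) This fails: take t = 3. Then 3² = 9 ≡ 9 (mod 35), yet 3 ≡ 3 (mod 35), not 17.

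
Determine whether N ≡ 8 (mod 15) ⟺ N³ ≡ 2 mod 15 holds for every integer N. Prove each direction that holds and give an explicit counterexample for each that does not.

Converse. Suppose N³ ≡ 2 (mod 15). The only residue r in {0, …, 14} with r³ ≡ 2 (mod 15) is r = 8, so N ≡ 8 (mod 15).

Forward direction. Suppose N ≡ 8 (mod 15). Write N = 15j + 8. Then (15j + 8)³ = 3375j³ + 5400j² + 2880j + 512 = 15(225j³ + 360j² + 192j + 34) + 2, so N³ ≡ 2 (mod 15).

Both directions hold.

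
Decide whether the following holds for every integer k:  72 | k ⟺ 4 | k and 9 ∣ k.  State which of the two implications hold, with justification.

The forward direction holds; the converse fails.

(⇒) If 72 ∣ k, write k = 72q. Since 72 = 18·4, k = 4·(18q), so 4 ∣ k; and since 72 = 8·9, k = 9·(8q), so 9 ∣ k.

(⇐) This fails: take k = 36. Both 4 ∣ 36 and 9 ∣ 36, yet 36 is not a multiple of 72 (since 36 = 0·72 + 36), so 72 ∤ 36.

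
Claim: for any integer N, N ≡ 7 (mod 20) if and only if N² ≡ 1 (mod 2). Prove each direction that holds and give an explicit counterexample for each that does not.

Converse. This fails: take N = 1. Then 1² = 1 ≡ 1 (mod 2), yet 1 ≡ 1 (mod 20), not 7.

Forward direction. Suppose N ≡ 7 (mod 20). Then N² ≡ 7² = 49 (mod 20), and since 2 ∣ 20, also N² ≡ 1 (mod 2).

Not equivalent: only (⇒) holds.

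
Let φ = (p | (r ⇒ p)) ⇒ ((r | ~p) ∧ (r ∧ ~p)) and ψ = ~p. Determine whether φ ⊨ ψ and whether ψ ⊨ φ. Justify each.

(→) Assume the antecedent. If p is true, the antecedent cannot hold. If p is false, ~p reduces to true regardless of the other variables. Either way ~p holds.

(←) This fails. Under p = F, r = F, the left side is false but the right side is true.

(⇒) holds; (⇐) fails.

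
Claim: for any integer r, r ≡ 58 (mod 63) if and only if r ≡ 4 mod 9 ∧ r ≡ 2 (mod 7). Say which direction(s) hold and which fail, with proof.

Both directions hold.

[⇐] If r ≡ 4 (mod 9) and r ≡ 2 (mod 7), then by the Chinese remainder theorem r ≡ 58 (mod 63). This is exactly r ≡ 58 (mod 63).

[⇒] Suppose r ≡ 58 (mod 63); write r = 63j + 58. Since 9 ∣ 63, reducing mod 9 gives r ≡ 58 ≡ 4 (mod 9); since 7 ∣ 63, reducing mod 7 gives r ≡ 58 ≡ 2 (mod 7).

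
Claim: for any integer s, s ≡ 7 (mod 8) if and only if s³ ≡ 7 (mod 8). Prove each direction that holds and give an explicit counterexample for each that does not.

The biconditional holds.

(⇒) Suppose s ≡ 7 (mod 8). Write s = 8j + 7. Then (8j + 7)³ = 512j³ + 1344j² + 1176j + 343 = 8(64j³ + 168j² + 147j + 42) + 7, so s³ ≡ 7 (mod 8).

(⇐) For the converse, argue contrapositively. If s ≢ 7 (mod 8), then s is congruent to one of 0, 1, 2, 3, 4, 5, 6 modulo 8, and these give s³ ≡ 0, 1, 0, 3, 0, 5, 0 respectively — never 7.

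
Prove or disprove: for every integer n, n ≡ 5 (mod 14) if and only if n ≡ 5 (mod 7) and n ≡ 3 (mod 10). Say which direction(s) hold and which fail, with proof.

Forward direction. This fails: n = 5 gives 5 ≡ 5 (mod 14) but 5 ≡ 5 (mod 10), so the conjunction on the right does not hold.

Converse. If n ≡ 5 (mod 7) and n ≡ 3 (mod 10), then by the Chinese remainder theorem n ≡ 33 (mod 70). Since 33 ≡ 5 (mod 14) and 14 ∣ 70, we get n ≡ 5 (mod 14).

The forward direction fails; the converse holds.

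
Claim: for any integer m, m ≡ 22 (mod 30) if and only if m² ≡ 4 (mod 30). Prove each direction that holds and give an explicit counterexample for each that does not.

Not equivalent: only (⇒) holds.

(⟹) Suppose m ≡ 22 (mod 30). Write m = 30j + 22. Then (30j + 22)² = 900j² + 1320j + 484 = 30(30j² + 44j + 16) + 4, so m² ≡ 4 (mod 30).

(⟸) This fails: take m = 2. Then 2² = 4 ≡ 4 (mod 30), yet 2 ≡ 2 (mod 30), not 22.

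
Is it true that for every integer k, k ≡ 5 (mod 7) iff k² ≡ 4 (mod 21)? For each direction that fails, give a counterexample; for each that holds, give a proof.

(→) This fails: take k = 12. Then 12 ≡ 5 (mod 7), but 12² = 144 ≡ 18 (mod 21), not 4.

(←) This fails: take k = 2. Then 2² = 4 ≡ 4 (mod 21), yet 2 ≡ 2 (mod 7), not 5.

Both directions fail.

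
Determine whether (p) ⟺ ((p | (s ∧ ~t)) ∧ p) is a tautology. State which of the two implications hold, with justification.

[⇒] Assume the antecedent. If s is true, the antecedent forces (s = T, p = T, t = F) or (s = T, p = T, t = T), and (p | (s ∧ ~t)) ∧ p holds there. If s is false, the antecedent forces (s = F, p = T, t = F) or (s = F, p = T, t = T), and (p | (s ∧ ~t)) ∧ p holds there. Either way (p | (s ∧ ~t)) ∧ p holds.

[⇐] Assume the antecedent. If s is true, the antecedent forces (s = T, p = T, t = F) or (s = T, p = T, t = T), and p holds there. If s is false, the antecedent forces (s = F, p = T, t = F) or (s = F, p = T, t = T), and p holds there. Either way p holds.

The biconditional holds.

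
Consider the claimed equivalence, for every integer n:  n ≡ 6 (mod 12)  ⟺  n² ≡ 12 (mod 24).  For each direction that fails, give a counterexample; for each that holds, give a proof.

[⇐] The residues r modulo 24 with r² ≡ 12 (mod 24) are exactly {6, 18}, and each is ≡ 6 (mod 12).

[⇒] Suppose n ≡ 6 (mod 12). Working modulo 24, n ∈ {6, 18}; for each such r, r² ≡ 12 (mod 24).

Both implications hold.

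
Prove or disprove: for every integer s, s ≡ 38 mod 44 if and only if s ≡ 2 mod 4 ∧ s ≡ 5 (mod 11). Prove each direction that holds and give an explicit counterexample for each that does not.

Both implications hold.

[⇒] Suppose s ≡ 38 (mod 44); write s = 44j + 38. Since 4 ∣ 44, reducing mod 4 gives s ≡ 38 ≡ 2 (mod 4); since 11 ∣ 44, reducing mod 11 gives s ≡ 38 ≡ 5 (mod 11).

[⇐] Conversely, if s ≡ 2 (mod 4) and s ≡ 5 (mod 11), then by the Chinese remainder theorem s ≡ 38 (mod 44). This is exactly s ≡ 38 (mod 44).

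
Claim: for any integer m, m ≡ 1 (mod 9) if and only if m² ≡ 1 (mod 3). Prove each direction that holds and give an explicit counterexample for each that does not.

The forward direction holds; the converse fails.

(⟹) Suppose m ≡ 1 (mod 9). Then m² ≡ 1² = 1 (mod 9), and since 3 ∣ 9, also m² ≡ 1 (mod 3).

(⟸) This fails: take m = 2. Then 2² = 4 ≡ 1 (mod 3), yet 2 ≡ 2 (mod 9), not 1.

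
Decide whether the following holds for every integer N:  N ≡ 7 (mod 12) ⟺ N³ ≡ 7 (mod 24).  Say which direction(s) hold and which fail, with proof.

(→) This fails: take N = 19. Then 19 ≡ 7 (mod 12), but 19³ = 6859 ≡ 19 (mod 24), not 7.

(←) Conversely, the residues r modulo 24 with r³ ≡ 7 (mod 24) are exactly {7}, and each is ≡ 7 (mod 12).

The forward direction fails; the converse holds.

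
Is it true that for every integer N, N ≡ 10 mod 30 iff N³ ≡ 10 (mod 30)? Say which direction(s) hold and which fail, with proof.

The biconditional holds.

(⟹) Suppose N ≡ 10 mod 30. Write N = 30j + 10. Then (30j + 10)³ = 27000j³ + 27000j² + 9000j + 1000 = 30(900j³ + 900j² + 300j + 33) + 10, so N³ ≡ 10 (mod 30).

(⟸) Conversely, suppose N³ ≡ 10 (mod 30). The only residue r in {0, …, 29} with r³ ≡ 10 (mod 30) is r = 10, so N ≡ 10 (mod 30).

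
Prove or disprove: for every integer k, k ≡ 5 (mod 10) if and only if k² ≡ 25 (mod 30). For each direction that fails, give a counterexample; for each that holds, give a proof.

(⇒) This fails: take k = 15. Then 15 ≡ 5 (mod 10), but 15² = 225 ≡ 15 (mod 30), not 25.

(⇐) Conversely, the residues r modulo 30 with r² ≡ 25 (mod 30) are exactly {5, 25}, and each is ≡ 5 (mod 10).

Only the converse holds.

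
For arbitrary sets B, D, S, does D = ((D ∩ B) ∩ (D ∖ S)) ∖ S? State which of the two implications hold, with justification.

(⊆) fails; (⊇) holds.

Forward inclusion. This inclusion fails. Take B = ∅, D = {1}, S = ∅; then 1 ∈ D but 1 ∉ ((D ∩ B) ∩ (D ∖ S)) ∖ S.

Reverse inclusion. Let x ∈ ((D ∩ B) ∩ (D ∖ S)) ∖ S. Then x ∈ B ∩ D and x ∉ S, from which x ∈ D.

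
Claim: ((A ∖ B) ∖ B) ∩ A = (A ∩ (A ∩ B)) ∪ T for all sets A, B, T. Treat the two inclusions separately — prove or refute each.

Neither inclusion holds.

(⊆) This inclusion fails. Take A = {1}, B = ∅, T = ∅; then 1 ∈ ((A ∖ B) ∖ B) ∩ A but 1 ∉ (A ∩ (A ∩ B)) ∪ T.

(⊇) This inclusion fails. Take A = {1}, B = {1}, T = ∅; then 1 ∈ (A ∩ (A ∩ B)) ∪ T but 1 ∉ ((A ∖ B) ∖ B) ∩ A.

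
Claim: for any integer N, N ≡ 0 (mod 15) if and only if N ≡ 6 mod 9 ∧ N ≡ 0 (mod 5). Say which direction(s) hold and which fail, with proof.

The forward direction fails; the converse holds.

(⟹) This fails: N = 0 gives 0 ≡ 0 (mod 15) but 0 ≡ 0 (mod 9), so the conjunction on the right does not hold.

(⟸) Conversely, if N ≡ 6 (mod 9) and N ≡ 0 (mod 5), then by the Chinese remainder theorem N ≡ 15 (mod 45). Since 15 ≡ 0 (mod 15) and 15 ∣ 45, we get N ≡ 0 (mod 15).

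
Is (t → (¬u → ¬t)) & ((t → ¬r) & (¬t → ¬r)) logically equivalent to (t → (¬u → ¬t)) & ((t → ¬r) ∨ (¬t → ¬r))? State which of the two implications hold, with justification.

Forward direction. Assume the antecedent. If u is true, the consequent reduces to true regardless of the other variables. If u is false, the antecedent forces (u = F, r = F, t = F), and the consequent holds there. Either way the consequent holds.

Converse. This fails. Under u = F, r = T, t = F, the left side is false but the right side is true.

(⇒) holds; (⇐) fails.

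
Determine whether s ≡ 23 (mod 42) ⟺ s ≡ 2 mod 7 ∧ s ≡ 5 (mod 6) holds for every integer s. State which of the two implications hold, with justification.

(→) Suppose s ≡ 23 (mod 42); write s = 42j + 23. Since 7 ∣ 42, reducing mod 7 gives s ≡ 23 ≡ 2 (mod 7); since 6 ∣ 42, reducing mod 6 gives s ≡ 23 ≡ 5 (mod 6).

(←) Conversely, if s ≡ 2 (mod 7) and s ≡ 5 (mod 6), then by the Chinese remainder theorem s ≡ 23 (mod 42). This is exactly s ≡ 23 (mod 42).

Both directions hold; the statement is true.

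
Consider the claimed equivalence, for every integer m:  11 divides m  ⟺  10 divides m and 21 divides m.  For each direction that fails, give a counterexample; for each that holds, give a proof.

[⇒] This fails: take m = 11. Certainly 11 ∣ 11, but 10 ∤ 11.

[⇐] This fails: take m = 210. Both 10 ∣ 210 and 21 ∣ 210, yet 210 is not a multiple of 11 (since 210 = 19·11 + 1), so 11 ∤ 210.

(⇒) fails and (⇐) fails.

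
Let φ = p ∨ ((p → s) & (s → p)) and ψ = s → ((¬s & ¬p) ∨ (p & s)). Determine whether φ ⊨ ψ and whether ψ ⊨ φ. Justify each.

(⟹) Assume the antecedent. If p is true, s → ((¬s & ¬p) ∨ (p & s)) reduces to true regardless of the other variables. If p is false, the antecedent forces (p = F, s = F), and s → ((¬s & ¬p) ∨ (p & s)) holds there. Either way s → ((¬s & ¬p) ∨ (p & s)) holds.

(⟸) Assume the antecedent. If p is true, p ∨ ((p → s) & (s → p)) reduces to true regardless of the other variables. If p is false, the antecedent forces (p = F, s = F), and p ∨ ((p → s) & (s → p)) holds there. Either way p ∨ ((p → s) & (s → p)) holds.

Equivalent; both directions hold.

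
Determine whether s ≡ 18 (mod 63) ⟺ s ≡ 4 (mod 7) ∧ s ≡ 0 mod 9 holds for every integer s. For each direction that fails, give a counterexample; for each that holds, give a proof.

Both directions hold; the statement is true.

(⟹) Suppose s ≡ 18 (mod 63); write s = 63j + 18. Since 7 ∣ 63, reducing mod 7 gives s ≡ 18 ≡ 4 (mod 7); since 9 ∣ 63, reducing mod 9 gives s ≡ 18 ≡ 0 (mod 9).

(⟸) Conversely, if s ≡ 4 (mod 7) and s ≡ 0 (mod 9), then by the Chinese remainder theorem s ≡ 18 (mod 63). This is exactly s ≡ 18 (mod 63).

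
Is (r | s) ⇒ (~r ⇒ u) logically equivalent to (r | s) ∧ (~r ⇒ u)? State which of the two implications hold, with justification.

(←) Assume the antecedent. If r is true, (r | s) ⇒ (~r ⇒ u) reduces to true regardless of the other variables. If r is false, the antecedent forces (r = F, s = T, u = T), and (r | s) ⇒ (~r ⇒ u) holds there. Either way (r | s) ⇒ (~r ⇒ u) holds.

(→) This fails. Under r = F, s = F, u = F, the left side is true but the right side is false.

Only the converse holds.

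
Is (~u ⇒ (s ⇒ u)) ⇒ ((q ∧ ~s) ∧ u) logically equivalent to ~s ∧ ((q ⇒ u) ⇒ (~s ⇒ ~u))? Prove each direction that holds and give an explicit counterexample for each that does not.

Neither implication holds.

(→) This fails. Under u = T, q = T, s = F, the left side is true but the right side is false.

(←) This fails. Under u = F, q = F, s = F, the left side is false but the right side is true.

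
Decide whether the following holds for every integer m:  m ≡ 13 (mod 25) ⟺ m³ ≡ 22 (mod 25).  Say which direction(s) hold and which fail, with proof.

Both directions hold.

Converse. Suppose m³ ≡ 22 (mod 25). The only residue r in {0, …, 24} with r³ ≡ 22 (mod 25) is r = 13, so m ≡ 13 (mod 25).

Forward direction. Suppose m ≡ 13 (mod 25). Write m = 25j + 13. Then (25j + 13)³ = 15625j³ + 24375j² + 12675j + 2197 = 25(625j³ + 975j² + 507j + 87) + 22, so m³ ≡ 22 (mod 25).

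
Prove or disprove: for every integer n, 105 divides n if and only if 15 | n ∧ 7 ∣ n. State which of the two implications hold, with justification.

(⟹) If 105 ∣ n, write n = 105q. Since 105 = 7·15, n = 15·(7q), so 15 ∣ n; and since 105 = 15·7, n = 7·(15q), so 7 ∣ n.

(⟸) Suppose 15 ∣ n and 7 ∣ n. Any common multiple of 15 and 7 is a multiple of their lcm; here gcd(15, 7) = 1, so lcm(15, 7) = 15·7 = 105, so 105 ∣ n.

Equivalent; both directions hold.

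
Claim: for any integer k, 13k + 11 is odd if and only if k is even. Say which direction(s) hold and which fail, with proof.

Both directions hold.

Forward direction. Suppose 13k + 11 is odd. Since 13 is odd, 13k and k have the same parity, so 13k + 11 ≡ k + 11 (mod 2). As 11 is odd, 13k + 11 is odd exactly when k is even. Thus k is even.

Converse. Suppose k is even; write k = 2j. Then 13k + 11 = 13·(2j) + 11 = 2·13j + 11, which is odd.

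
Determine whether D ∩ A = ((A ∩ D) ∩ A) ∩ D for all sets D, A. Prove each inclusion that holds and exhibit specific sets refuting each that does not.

(⟹) Let x ∈ D ∩ A. Then x ∈ D ∩ A, from which x ∈ ((A ∩ D) ∩ A) ∩ D.

(⟸) Let x ∈ ((A ∩ D) ∩ A) ∩ D. Then x ∈ D ∩ A, from which x ∈ D ∩ A.

The two sets are equal.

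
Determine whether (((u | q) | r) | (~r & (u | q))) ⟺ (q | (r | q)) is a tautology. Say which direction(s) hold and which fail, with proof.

Only the converse holds.

(←) Assume the antecedent. If q is true, ((u | q) | r) | (~r & (u | q)) reduces to true regardless of the other variables. If q is false, the antecedent forces (u = F, q = F, r = T) or (u = T, q = F, r = T), and ((u | q) | r) | (~r & (u | q)) holds there. Either way ((u | q) | r) | (~r & (u | q)) holds.

(→) This fails. Under u = T, q = F, r = F, the left side is true but the right side is false.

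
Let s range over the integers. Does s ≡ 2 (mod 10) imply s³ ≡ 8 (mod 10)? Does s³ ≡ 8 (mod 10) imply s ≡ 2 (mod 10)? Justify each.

Both implications hold.

(→) Suppose s ≡ 2 (mod 10). Write s = 10j + 2. Then (10j + 2)³ = 1000j³ + 600j² + 120j + 8 = 10(100j³ + 60j² + 12j) + 8, so s³ ≡ 8 (mod 10).

(←) Conversely, suppose s³ ≡ 8 (mod 10). The only residue r in {0, …, 9} with r³ ≡ 8 (mod 10) is r = 2, so s ≡ 2 (mod 10).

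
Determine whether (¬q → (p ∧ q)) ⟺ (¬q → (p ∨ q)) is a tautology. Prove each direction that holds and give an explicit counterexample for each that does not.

(⇒) Assume the antecedent. If q is true, ¬q → (p ∨ q) reduces to true regardless of the other variables. If q is false, the antecedent cannot hold. Either way ¬q → (p ∨ q) holds.

(⇐) This fails. Under q = F, p = T, the left side is false but the right side is true.

The forward direction holds; the converse fails.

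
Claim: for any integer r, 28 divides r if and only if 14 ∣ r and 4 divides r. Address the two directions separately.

Both implications hold.

(→) If 28 ∣ r, write r = 28q. Since 28 = 2·14, r = 14·(2q), so 14 ∣ r; and since 28 = 7·4, r = 4·(7q), so 4 ∣ r.

(←) Suppose 14 ∣ r and 4 ∣ r. Any common multiple of 14 and 4 is a multiple of their lcm; here lcm(14, 4) = 14·4/gcd(14, 4) = 56/2 = 28, so 28 ∣ r.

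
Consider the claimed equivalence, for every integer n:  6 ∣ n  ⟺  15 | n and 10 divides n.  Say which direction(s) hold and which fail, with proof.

(→) This fails: take n = 6. Certainly 6 ∣ 6, but 15 ∤ 6.

(←) Suppose 15 ∣ n and 10 ∣ n. Any common multiple of 15 and 10 is a multiple of their lcm; here lcm(15, 10) = 15·10/gcd(15, 10) = 150/5 = 30, so 30 ∣ n. Since 6 ∣ 30, it follows that 6 ∣ n.

The forward direction fails; the converse holds.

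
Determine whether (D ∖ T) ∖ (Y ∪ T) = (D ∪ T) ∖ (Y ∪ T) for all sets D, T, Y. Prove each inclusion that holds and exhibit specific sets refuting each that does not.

Both inclusions hold; the sets are equal.

(⊇) Let x ∈ (D ∪ T) ∖ (Y ∪ T). Then x ∈ D and x ∉ T, Y, from which x ∈ (D ∖ T) ∖ (Y ∪ T).

(⊆) Let x ∈ (D ∖ T) ∖ (Y ∪ T). Then x ∈ D and x ∉ T, Y, from which x ∈ (D ∪ T) ∖ (Y ∪ T).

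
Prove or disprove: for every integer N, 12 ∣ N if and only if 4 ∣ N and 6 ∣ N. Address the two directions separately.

Both implications hold.

Forward direction. If 12 ∣ N, write N = 12q. Since 12 = 3·4, N = 4·(3q), so 4 ∣ N; and since 12 = 2·6, N = 6·(2q), so 6 ∣ N.

Converse. Suppose 4 ∣ N and 6 ∣ N. Any common multiple of 4 and 6 is a multiple of their lcm; here lcm(4, 6) = 4·6/gcd(4, 6) = 24/2 = 12, so 12 ∣ N.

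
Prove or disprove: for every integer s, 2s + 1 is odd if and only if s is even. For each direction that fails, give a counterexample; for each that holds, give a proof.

(→) This fails: take s = 1. Then 2s + 1 = 3, which is odd, yet s = 1 is odd, not even.

(←) Suppose s is even. Since 2 is even, 2s is even for every s, so 2s + 1 has the same parity as 1, which is odd. Hence 2s + 1 is odd.

(⇒) fails; (⇐) holds.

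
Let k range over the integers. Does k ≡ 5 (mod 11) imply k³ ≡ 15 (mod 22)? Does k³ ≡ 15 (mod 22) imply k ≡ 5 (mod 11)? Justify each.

(⇒) fails; (⇐) holds.

[⇐] The residues r modulo 22 with r³ ≡ 15 (mod 22) are exactly {5}, and each is ≡ 5 (mod 11).

[⇒] This fails: take k = 16. Then 16 ≡ 5 (mod 11), but 16³ = 4096 ≡ 4 (mod 22), not 15.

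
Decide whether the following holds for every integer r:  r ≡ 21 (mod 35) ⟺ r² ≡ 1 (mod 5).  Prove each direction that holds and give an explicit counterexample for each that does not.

[⇐] This fails: take r = 1. Then 1² = 1 ≡ 1 (mod 5), yet 1 ≡ 1 (mod 35), not 21.

[⇒] Suppose r ≡ 21 (mod 35). Then r² ≡ 21² = 441 (mod 35), and since 5 ∣ 35, also r² ≡ 1 (mod 5).

The forward direction holds; the converse fails.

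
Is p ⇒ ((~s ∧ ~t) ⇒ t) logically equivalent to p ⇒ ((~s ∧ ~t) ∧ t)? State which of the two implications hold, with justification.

(⇒) fails; (⇐) holds.

(⇒) This fails. Under t = T, s = F, p = T, the left side is true but the right side is false.

(⇐) Assume the antecedent. If t is true, p ⇒ ((~s ∧ ~t) ⇒ t) reduces to true regardless of the other variables. If t is false, the antecedent forces (t = F, s = F, p = F) or (t = F, s = T, p = F), and p ⇒ ((~s ∧ ~t) ⇒ t) holds there. Either way p ⇒ ((~s ∧ ~t) ⇒ t) holds.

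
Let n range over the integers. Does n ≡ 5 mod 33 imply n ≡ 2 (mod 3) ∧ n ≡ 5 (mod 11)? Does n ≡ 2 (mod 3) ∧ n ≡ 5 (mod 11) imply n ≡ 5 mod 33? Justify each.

Both directions hold; the statement is true.

Forward direction. Suppose n ≡ 5 (mod 33); write n = 33j + 5. Since 3 ∣ 33, reducing mod 3 gives n ≡ 5 ≡ 2 (mod 3); since 11 ∣ 33, reducing mod 11 gives n ≡ 5 (mod 11).

Converse. If n ≡ 2 (mod 3) and n ≡ 5 (mod 11), then by the Chinese remainder theorem n ≡ 5 (mod 33). This is exactly n ≡ 5 (mod 33).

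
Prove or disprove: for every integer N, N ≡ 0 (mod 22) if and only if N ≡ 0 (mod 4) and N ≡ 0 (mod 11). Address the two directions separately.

Not equivalent: only (⇐) holds.

(⇐) If N ≡ 0 (mod 4) and N ≡ 0 (mod 11), then by the Chinese remainder theorem N ≡ 0 (mod 44). Since 0 ≡ 0 (mod 22) and 22 ∣ 44, we get N ≡ 0 (mod 22).

(⇒) This fails: N = 22 gives 22 ≡ 0 (mod 22) but 22 ≡ 2 (mod 4), so the conjunction on the right does not hold.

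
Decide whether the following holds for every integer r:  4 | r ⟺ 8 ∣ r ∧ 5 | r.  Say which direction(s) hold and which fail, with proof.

Converse. Suppose 8 ∣ r and 5 ∣ r. Any common multiple of 8 and 5 is a multiple of their lcm; here gcd(8, 5) = 1, so lcm(8, 5) = 8·5 = 40, so 40 ∣ r. Since 4 ∣ 40, it follows that 4 ∣ r.

Forward direction. This fails: take r = 4. Certainly 4 ∣ 4, but 8 ∤ 4.

Only the reverse direction holds.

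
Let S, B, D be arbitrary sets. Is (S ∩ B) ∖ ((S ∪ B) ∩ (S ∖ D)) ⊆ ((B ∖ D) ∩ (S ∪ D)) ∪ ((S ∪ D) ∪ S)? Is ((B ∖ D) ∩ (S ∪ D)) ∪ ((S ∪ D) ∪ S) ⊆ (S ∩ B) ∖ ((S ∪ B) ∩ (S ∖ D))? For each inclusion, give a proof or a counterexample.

(⟸) This inclusion fails. Take S = {1}, B = ∅, D = ∅; then 1 ∈ ((B ∖ D) ∩ (S ∪ D)) ∪ ((S ∪ D) ∪ S) but 1 ∉ (S ∩ B) ∖ ((S ∪ B) ∩ (S ∖ D)).

(⟹) Let x ∈ (S ∩ B) ∖ ((S ∪ B) ∩ (S ∖ D)). Then x ∈ S ∩ B ∩ D, from which x ∈ ((B ∖ D) ∩ (S ∪ D)) ∪ ((S ∪ D) ∪ S).

Only the forward inclusion holds.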